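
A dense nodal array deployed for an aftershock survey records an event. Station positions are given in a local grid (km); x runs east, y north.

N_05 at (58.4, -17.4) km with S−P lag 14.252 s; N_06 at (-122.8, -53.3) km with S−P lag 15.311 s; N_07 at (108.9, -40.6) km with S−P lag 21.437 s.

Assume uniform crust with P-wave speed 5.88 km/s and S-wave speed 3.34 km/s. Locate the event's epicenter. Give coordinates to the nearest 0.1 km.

-40.3 km east, 31.6 km north

Distance from S−P lag: d = Δt · v_P v_S / (v_P − v_S) = Δt · (5.88·3.34)/(5.88−3.34) ≈ 7.7320·Δt.
So d_N_05 = 110.20, d_N_06 = 118.38, d_N_07 = 165.75 km.
Circle about each station: (x − 58.4)² + (y + 17.4)² = 110.20²; (x + 122.8)² + (y + 53.3)² = 118.38²; (x − 108.9)² + (y + 40.6)² = 165.75².
Subtracting the N_05 equation from the N_06 and N_07 equations removes the quadratic terms:
-362.4 x − 71.8 y = 12337.63
101.0 x − 46.4 y = -5534.77
Solving the 2×2 system: x ≈ -40.3, y ≈ 31.6 km.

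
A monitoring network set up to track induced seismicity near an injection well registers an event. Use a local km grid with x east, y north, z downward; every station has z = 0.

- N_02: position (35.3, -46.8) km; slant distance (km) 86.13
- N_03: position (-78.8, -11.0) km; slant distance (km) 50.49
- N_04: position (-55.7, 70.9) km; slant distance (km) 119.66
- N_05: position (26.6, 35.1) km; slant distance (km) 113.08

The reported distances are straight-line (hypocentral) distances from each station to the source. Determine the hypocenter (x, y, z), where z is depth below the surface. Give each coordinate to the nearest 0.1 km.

Each station gives a sphere (x−x_i)² + (y−y_i)² + z² = d_i² (stations at z=0).
Subtracting the N_02 sphere from N_03 and N_04: z² cancels, leaving linear equations in x and y:
-228.2 x + 71.6 y = 7763.25
-182.0 x + 235.4 y = -2207.17
Solving: x ≈ -48.799, y ≈ -47.106 km (keep extra digits for the depth step; rounded: -48.8, -47.1).
Then from the N_02 sphere: z² = 86.13² − (x − 35.3)² − (y + 46.8)² with x = -48.799, y = -47.106, so z ≈ 18.591 ≈ 18.6 km.

x ≈ -48.8 km, y ≈ -47.1 km, depth ≈ 18.6 km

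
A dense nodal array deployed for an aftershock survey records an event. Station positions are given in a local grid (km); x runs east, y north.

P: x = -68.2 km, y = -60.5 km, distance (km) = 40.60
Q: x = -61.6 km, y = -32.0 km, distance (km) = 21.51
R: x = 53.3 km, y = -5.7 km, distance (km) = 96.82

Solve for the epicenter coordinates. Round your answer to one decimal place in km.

Circle about each station: (x + 68.2)² + (y + 60.5)² = 40.60²; (x + 61.6)² + (y + 32.0)² = 21.51²; (x − 53.3)² + (y + 5.7)² = 96.82².
Subtracting the P equation from the Q and R equations removes the quadratic terms:
13.2 x + 57.0 y = -2307.25
243.0 x + 109.6 y = -13163.86
Solving the 2×2 system: x ≈ -40.1, y ≈ -31.2 km.

x ≈ -40.1 km, y ≈ -31.2 km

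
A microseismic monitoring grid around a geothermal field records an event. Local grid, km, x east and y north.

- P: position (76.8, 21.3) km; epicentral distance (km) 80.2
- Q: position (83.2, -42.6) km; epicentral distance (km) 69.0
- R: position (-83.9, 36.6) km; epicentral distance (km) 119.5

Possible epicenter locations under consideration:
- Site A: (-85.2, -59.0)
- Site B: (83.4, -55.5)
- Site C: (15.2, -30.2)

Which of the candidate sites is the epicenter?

For each candidate, compare |candidate − station| to the reported distance:
Site A: residuals P 100.6, Q 100.2, R 23.9 → max 100.6 km
Site B: residuals P 3.1, Q 56.1, R 71.5 → max 71.5 km
Site C: residuals P 0.1, Q 0.1, R 0.0 → max 0.1 km
Only Site C has all residuals ≈ 0.

Site C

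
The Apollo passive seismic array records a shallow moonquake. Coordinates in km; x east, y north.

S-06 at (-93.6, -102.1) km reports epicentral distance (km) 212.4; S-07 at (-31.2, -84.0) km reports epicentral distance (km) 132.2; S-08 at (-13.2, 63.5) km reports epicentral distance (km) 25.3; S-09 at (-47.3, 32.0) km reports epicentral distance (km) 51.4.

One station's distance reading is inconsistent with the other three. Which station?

Solve using three stations at a time. Using S-07, S-08, S-09 (subtract circle equations pairwise → linear system) gives (x, y) ≈ (2.8, 43.8).
Distances from that point to each station vs reported:
  S-06: calculated 174.8 vs reported 212.4 → residual 37.6 km
  S-07: calculated 132.2 vs reported 132.2 → residual 0.0 km
  S-08: calculated 25.4 vs reported 25.3 → residual 0.1 km
  S-09: calculated 51.4 vs reported 51.4 → residual 0.0 km
S-07, S-08, S-09 are mutually consistent (residuals ≈ 0); S-06 is off by 37.6 km.

S-06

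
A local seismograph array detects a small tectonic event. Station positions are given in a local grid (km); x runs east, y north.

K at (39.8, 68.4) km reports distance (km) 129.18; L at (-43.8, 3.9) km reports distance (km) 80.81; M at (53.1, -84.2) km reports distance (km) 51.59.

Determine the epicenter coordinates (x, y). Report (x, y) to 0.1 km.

Circle about each station: (x − 39.8)² + (y − 68.4)² = 129.18²; (x + 43.8)² + (y − 3.9)² = 80.81²; (x − 53.1)² + (y + 84.2)² = 51.59².
Subtracting the K equation from the L and M equations removes the quadratic terms:
-167.2 x − 129.0 y = 5828.27
26.6 x − 305.2 y = 17672.59
Solving the 2×2 system: x ≈ 9.2, y ≈ -57.1 km.
Check against K (with the unrounded x, y): √((x − 39.8)²+(y − 68.4)²) = 129.18 ≈ 129.18 km. ✓

x ≈ 9.2 km, y ≈ -57.1 km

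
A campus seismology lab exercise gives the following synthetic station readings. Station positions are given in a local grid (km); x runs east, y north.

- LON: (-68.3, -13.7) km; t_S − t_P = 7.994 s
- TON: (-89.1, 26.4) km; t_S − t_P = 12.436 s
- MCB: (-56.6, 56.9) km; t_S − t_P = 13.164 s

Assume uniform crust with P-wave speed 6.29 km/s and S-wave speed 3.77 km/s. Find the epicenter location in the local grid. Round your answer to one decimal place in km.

Distance from S−P lag: d = Δt · v_P v_S / (v_P − v_S) = Δt · (6.29·3.77)/(6.29−3.77) ≈ 9.4100·Δt.
So d_LON = 75.22, d_TON = 117.02, d_MCB = 123.87 km.
Circle about each station: (x + 68.3)² + (y + 13.7)² = 75.22²; (x + 89.1)² + (y − 26.4)² = 117.02²; (x + 56.6)² + (y − 56.9)² = 123.87².
Subtracting the LON equation from the TON and MCB equations removes the quadratic terms:
-41.6 x + 80.2 y = -4252.44
23.4 x + 141.2 y = -8097.14
Solving the 2×2 system: x ≈ -6.3, y ≈ -56.3 km.

(-6.3, -56.3)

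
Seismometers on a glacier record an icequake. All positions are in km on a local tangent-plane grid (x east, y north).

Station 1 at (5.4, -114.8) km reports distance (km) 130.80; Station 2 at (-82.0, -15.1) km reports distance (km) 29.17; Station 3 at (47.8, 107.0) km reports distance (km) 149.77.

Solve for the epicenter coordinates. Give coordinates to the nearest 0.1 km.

Circle about each station: (x − 5.4)² + (y + 114.8)² = 130.80²; (x + 82.0)² + (y + 15.1)² = 29.17²; (x − 47.8)² + (y − 107.0)² = 149.77².
Subtracting the Station 1 equation from the Station 2 and Station 3 equations removes the quadratic terms:
-174.8 x + 199.4 y = 10001.56
84.8 x + 443.6 y = -4796.77
Solving the 2×2 system: x ≈ -57.1, y ≈ 0.1 km.

(-57.1, 0.1)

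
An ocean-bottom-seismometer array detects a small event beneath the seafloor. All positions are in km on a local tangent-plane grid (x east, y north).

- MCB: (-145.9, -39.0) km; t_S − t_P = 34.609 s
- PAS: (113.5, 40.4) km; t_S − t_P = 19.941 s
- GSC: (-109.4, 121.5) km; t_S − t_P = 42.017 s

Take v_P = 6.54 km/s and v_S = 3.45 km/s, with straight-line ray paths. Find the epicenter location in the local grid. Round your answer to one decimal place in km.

Distance from S−P lag: d = Δt · v_P v_S / (v_P − v_S) = Δt · (6.54·3.45)/(6.54−3.45) ≈ 7.3019·Δt.
So d_MCB = 252.71, d_PAS = 145.61, d_GSC = 306.81 km.
Circle about each station: (x + 145.9)² + (y + 39.0)² = 252.71²; (x − 113.5)² + (y − 40.4)² = 145.61²; (x + 109.4)² + (y − 121.5)² = 306.81².
Subtracting pairs of circle equations eliminates x²+y² and gives linear equations (the radical axes):
518.8 x + 158.8 y = 34366.67
73.0 x + 321.0 y = -26347.23
Solving the 2×2 system: x ≈ 98.2, y ≈ -104.4 km.

(98.2, -104.4)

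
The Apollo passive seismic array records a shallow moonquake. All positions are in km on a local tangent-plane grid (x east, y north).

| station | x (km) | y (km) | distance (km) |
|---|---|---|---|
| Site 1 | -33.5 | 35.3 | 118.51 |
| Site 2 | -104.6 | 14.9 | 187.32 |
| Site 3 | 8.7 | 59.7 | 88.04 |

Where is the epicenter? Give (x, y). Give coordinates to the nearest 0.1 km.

82.7 km east, 12.0 km north

Circle about each station: (x + 33.5)² + (y − 35.3)² = 118.51²; (x + 104.6)² + (y − 14.9)² = 187.32²; (x − 8.7)² + (y − 59.7)² = 88.04².
Subtracting the Site 1 equation from the Site 2 and Site 3 equations removes the quadratic terms:
-142.2 x − 40.8 y = -12249.33
84.4 x + 48.8 y = 7565.02
Solving the 2×2 system: x ≈ 82.7, y ≈ 12.0 km.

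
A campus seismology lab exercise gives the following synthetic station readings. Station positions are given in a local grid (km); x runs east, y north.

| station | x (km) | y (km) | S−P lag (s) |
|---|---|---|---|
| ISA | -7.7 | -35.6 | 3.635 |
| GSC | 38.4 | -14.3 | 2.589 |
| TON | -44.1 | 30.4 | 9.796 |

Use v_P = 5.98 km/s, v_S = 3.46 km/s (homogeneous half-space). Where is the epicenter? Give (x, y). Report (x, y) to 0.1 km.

x ≈ 18.1 km, y ≈ -20.6 km

Distance from S−P lag: d = Δt · v_P v_S / (v_P − v_S) = Δt · (5.98·3.46)/(5.98−3.46) ≈ 8.2106·Δt.
So d_ISA = 29.85, d_GSC = 21.26, d_TON = 80.43 km.
Circle about each station: (x + 7.7)² + (y + 35.6)² = 29.85²; (x − 38.4)² + (y + 14.3)² = 21.26²; (x + 44.1)² + (y − 30.4)² = 80.43².
Subtracting the ISA equation from the GSC and TON equations removes the quadratic terms:
92.2 x + 42.6 y = 791.43
-72.8 x + 132.0 y = -4035.64
Solving the 2×2 system: x ≈ 18.1, y ≈ -20.6 km.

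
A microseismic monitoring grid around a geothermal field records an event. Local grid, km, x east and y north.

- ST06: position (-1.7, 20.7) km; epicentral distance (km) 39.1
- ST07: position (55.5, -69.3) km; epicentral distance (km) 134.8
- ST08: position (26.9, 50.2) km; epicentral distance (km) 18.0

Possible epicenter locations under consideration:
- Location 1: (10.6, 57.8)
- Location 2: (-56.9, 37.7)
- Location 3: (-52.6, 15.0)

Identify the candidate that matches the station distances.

Location 1

For each candidate, compare |candidate − station| to the reported distance:
Location 1: residuals ST06 0.0, ST07 0.0, ST08 0.0 → max 0.0 km
Location 2: residuals ST06 18.7, ST07 20.4, ST08 66.7 → max 66.7 km
Location 3: residuals ST06 12.1, ST07 2.3, ST08 68.9 → max 68.9 km
Only Location 1 has all residuals ≈ 0.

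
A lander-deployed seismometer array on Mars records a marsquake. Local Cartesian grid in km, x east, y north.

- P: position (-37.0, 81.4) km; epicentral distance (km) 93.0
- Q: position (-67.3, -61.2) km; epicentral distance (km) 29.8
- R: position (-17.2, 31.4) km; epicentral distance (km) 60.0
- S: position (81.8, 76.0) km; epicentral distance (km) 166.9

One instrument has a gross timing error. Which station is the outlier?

Q

Solve using three stations at a time. Using P, R, S (subtract circle equations pairwise → linear system) gives (x, y) ≈ (-62.4, -8.1).
Distances from that point to each station vs reported:
  P: calculated 93.0 vs reported 93.0 → residual 0.0 km
  Q: calculated 53.4 vs reported 29.8 → residual 23.6 km
  R: calculated 60.0 vs reported 60.0 → residual 0.0 km
  S: calculated 166.9 vs reported 166.9 → residual 0.0 km
P, R, S are mutually consistent (residuals ≈ 0); Q is off by 23.6 km.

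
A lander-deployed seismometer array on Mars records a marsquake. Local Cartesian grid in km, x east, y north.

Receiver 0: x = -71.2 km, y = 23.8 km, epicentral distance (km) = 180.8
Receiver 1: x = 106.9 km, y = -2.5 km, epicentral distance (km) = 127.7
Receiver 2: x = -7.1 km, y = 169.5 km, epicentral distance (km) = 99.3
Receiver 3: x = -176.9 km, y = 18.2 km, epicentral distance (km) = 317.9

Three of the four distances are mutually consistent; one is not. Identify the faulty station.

Receiver 3

Solve using three stations at a time. Using Receiver 0, Receiver 1, Receiver 2 (subtract circle equations pairwise → linear system) gives (x, y) ≈ (80.3, 122.4).
Distances from that point to each station vs reported:
  Receiver 0: calculated 180.8 vs reported 180.8 → residual 0.0 km
  Receiver 1: calculated 127.7 vs reported 127.7 → residual 0.0 km
  Receiver 2: calculated 99.3 vs reported 99.3 → residual 0.0 km
  Receiver 3: calculated 277.6 vs reported 317.9 → residual 40.3 km
Receiver 0, Receiver 1, Receiver 2 are mutually consistent (residuals ≈ 0); Receiver 3 is off by 40.3 km.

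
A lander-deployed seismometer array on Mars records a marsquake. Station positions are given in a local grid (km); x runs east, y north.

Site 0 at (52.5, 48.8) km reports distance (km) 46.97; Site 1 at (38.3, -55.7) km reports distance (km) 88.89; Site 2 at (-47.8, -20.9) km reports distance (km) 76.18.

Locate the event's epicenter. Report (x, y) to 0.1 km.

10.1 km east, 28.6 km north

Circle about each station: (x − 52.5)² + (y − 48.8)² = 46.97²; (x − 38.3)² + (y + 55.7)² = 88.89²; (x + 47.8)² + (y + 20.9)² = 76.18².
Subtracting pairs of circle equations eliminates x²+y² and gives linear equations (the radical axes):
-28.4 x − 209.0 y = -6263.56
-200.6 x − 139.4 y = -6013.25
Solving the 2×2 system: x ≈ 10.1, y ≈ 28.6 km.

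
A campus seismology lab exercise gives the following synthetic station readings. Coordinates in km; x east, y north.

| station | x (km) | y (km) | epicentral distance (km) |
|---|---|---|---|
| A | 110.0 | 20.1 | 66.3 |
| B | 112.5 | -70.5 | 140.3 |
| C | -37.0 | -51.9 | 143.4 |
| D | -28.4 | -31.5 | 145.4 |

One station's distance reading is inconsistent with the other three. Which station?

Solve using three stations at a time. Using A, B, C (subtract circle equations pairwise → linear system) gives (x, y) ≈ (55.5, 57.6).
Distances from that point to each station vs reported:
  A: calculated 66.2 vs reported 66.3 → residual 0.1 km
  B: calculated 140.3 vs reported 140.3 → residual 0.0 km
  C: calculated 143.4 vs reported 143.4 → residual 0.0 km
  D: calculated 122.4 vs reported 145.4 → residual 23.0 km
A, B, C are mutually consistent (residuals ≈ 0); D is off by 23.0 km.

D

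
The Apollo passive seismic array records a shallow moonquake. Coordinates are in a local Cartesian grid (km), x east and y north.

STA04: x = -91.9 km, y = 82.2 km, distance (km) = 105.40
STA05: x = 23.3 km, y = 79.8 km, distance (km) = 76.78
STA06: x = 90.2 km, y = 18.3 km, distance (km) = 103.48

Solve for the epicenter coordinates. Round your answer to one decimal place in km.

Circle about each station: (x + 91.9)² + (y − 82.2)² = 105.40²; (x − 23.3)² + (y − 79.8)² = 76.78²; (x − 90.2)² + (y − 18.3)² = 103.48².
Subtracting the STA04 equation from the STA05 and STA06 equations removes the quadratic terms:
230.4 x − 4.8 y = -3077.53
364.2 x − 127.8 y = -6330.47
Solving the 2×2 system: x ≈ -13.1, y ≈ 12.2 km.

x ≈ -13.1 km, y ≈ 12.2 km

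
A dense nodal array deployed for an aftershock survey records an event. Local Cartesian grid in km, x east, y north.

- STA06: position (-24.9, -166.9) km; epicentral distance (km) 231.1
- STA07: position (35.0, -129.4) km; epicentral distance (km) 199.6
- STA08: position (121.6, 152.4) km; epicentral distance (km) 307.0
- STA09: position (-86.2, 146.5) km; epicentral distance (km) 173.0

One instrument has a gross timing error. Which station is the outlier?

STA06

Solve using three stations at a time. Using STA07, STA08, STA09 (subtract circle equations pairwise → linear system) gives (x, y) ≈ (-132.2, -20.3).
Distances from that point to each station vs reported:
  STA06: calculated 181.7 vs reported 231.1 → residual 49.4 km
  STA07: calculated 199.7 vs reported 199.6 → residual 0.1 km
  STA08: calculated 307.0 vs reported 307.0 → residual 0.0 km
  STA09: calculated 173.1 vs reported 173.0 → residual 0.1 km
STA07, STA08, STA09 are mutually consistent (residuals ≈ 0); STA06 is off by 49.4 km.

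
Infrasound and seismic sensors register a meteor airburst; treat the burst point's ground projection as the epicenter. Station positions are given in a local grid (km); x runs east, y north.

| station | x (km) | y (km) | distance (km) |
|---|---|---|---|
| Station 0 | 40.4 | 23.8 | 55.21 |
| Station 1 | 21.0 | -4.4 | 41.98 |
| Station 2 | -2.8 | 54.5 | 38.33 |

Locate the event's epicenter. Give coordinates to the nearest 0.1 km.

Circle about each station: (x − 40.4)² + (y − 23.8)² = 55.21²; (x − 21.0)² + (y + 4.4)² = 41.98²; (x + 2.8)² + (y − 54.5)² = 38.33².
Subtracting the Station 0 equation from the Station 1 and Station 2 equations removes the quadratic terms:
-38.8 x − 56.4 y = -452.42
-86.4 x + 61.4 y = 2358.45
Solving the 2×2 system: x ≈ -14.5, y ≈ 18.0 km.

-14.5 km east, 18.0 km north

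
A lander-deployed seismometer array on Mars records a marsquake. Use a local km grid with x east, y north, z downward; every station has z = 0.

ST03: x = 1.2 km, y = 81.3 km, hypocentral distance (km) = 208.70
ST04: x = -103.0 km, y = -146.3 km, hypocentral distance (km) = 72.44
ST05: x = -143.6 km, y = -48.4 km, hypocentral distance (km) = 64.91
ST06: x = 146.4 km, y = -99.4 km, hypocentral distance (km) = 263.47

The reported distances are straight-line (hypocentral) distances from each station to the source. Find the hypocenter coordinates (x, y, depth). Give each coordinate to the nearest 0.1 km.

x ≈ -113.5 km, y ≈ -88.0 km, depth ≈ 41.7 km

Each station gives a sphere (x−x_i)² + (y−y_i)² + z² = d_i² (stations at z=0).
Subtracting the ST03 sphere from ST04 and ST05: z² cancels, leaving linear equations in x and y:
-208.4 x − 455.2 y = 63709.70
-289.6 x − 259.4 y = 55694.77
Solving: x ≈ -113.492, y ≈ -88.001 km (keep extra digits for the depth step; rounded: -113.5, -88.0).
Then from the ST03 sphere: z² = 208.70² − (x − 1.2)² − (y − 81.3)² with x = -113.492, y = -88.001, so z ≈ 41.697 ≈ 41.7 km.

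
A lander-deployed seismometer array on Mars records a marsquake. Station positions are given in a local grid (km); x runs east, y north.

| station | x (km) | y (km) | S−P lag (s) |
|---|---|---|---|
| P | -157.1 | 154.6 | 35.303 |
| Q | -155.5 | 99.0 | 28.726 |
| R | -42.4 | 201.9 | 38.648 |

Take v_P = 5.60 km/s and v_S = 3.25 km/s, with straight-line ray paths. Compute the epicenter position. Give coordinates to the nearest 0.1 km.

Distance from S−P lag: d = Δt · v_P v_S / (v_P − v_S) = Δt · (5.60·3.25)/(5.60−3.25) ≈ 7.7447·Δt.
So d_P = 273.41, d_Q = 222.47, d_R = 299.32 km.
Circle about each station: (x + 157.1)² + (y − 154.6)² = 273.41²; (x + 155.5)² + (y − 99.0)² = 222.47²; (x + 42.4)² + (y − 201.9)² = 299.32².
Subtracting pairs of circle equations eliminates x²+y² and gives linear equations (the radical axes):
3.2 x − 111.2 y = 10659.81
229.4 x + 94.6 y = -20859.63
Solving the 2×2 system: x ≈ -50.8, y ≈ -97.3 km.
Check against P (with the unrounded x, y): √((x + 157.1)²+(y − 154.6)²) = 273.43 ≈ 273.41 km. ✓

(-50.8, -97.3)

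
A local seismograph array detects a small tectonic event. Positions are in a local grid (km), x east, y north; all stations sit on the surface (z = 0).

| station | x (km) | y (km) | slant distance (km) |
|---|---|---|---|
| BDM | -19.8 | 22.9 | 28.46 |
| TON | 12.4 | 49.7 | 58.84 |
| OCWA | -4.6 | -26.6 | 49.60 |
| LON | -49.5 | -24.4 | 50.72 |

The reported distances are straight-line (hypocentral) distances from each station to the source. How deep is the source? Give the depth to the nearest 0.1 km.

Each station gives a sphere (x−x_i)² + (y−y_i)² + z² = d_i² (stations at z=0).
Subtracting the BDM sphere from TON and OCWA: z² cancels, leaving linear equations in x and y:
64.4 x + 53.6 y = -944.77
30.4 x − 99.0 y = -1837.92
Solving: x ≈ -23.991, y ≈ 11.198 km (keep extra digits for the depth step; rounded: -24.0, 11.2).
Then from the BDM sphere: z² = 28.46² − (x + 19.8)² − (y − 22.9)² with x = -23.991, y = 11.198, so z ≈ 25.602 ≈ 25.6 km.

z ≈ 25.6 km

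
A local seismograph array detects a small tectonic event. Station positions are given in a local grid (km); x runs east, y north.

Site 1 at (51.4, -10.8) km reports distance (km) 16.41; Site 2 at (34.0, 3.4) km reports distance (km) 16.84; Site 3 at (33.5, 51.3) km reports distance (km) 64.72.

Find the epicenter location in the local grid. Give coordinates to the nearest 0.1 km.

35.2 km east, -13.4 km north

Circle about each station: (x − 51.4)² + (y + 10.8)² = 16.41²; (x − 34.0)² + (y − 3.4)² = 16.84²; (x − 33.5)² + (y − 51.3)² = 64.72².
Subtracting the Site 1 equation from the Site 2 and Site 3 equations removes the quadratic terms:
-34.8 x + 28.4 y = -1605.34
-35.8 x + 124.2 y = -2924.05
Solving the 2×2 system: x ≈ 35.2, y ≈ -13.4 km.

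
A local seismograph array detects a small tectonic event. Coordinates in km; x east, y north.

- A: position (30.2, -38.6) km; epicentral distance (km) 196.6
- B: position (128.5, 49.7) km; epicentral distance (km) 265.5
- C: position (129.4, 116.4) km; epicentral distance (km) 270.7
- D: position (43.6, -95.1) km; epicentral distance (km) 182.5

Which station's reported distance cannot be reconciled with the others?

D

Solve using three stations at a time. Using A, B, C (subtract circle equations pairwise → linear system) gives (x, y) ≈ (-136.7, 65.7).
Distances from that point to each station vs reported:
  A: calculated 196.8 vs reported 196.6 → residual 0.2 km
  B: calculated 265.6 vs reported 265.5 → residual 0.1 km
  C: calculated 270.8 vs reported 270.7 → residual 0.1 km
  D: calculated 241.6 vs reported 182.5 → residual 59.1 km
A, B, C are mutually consistent (residuals ≈ 0); D is off by 59.1 km.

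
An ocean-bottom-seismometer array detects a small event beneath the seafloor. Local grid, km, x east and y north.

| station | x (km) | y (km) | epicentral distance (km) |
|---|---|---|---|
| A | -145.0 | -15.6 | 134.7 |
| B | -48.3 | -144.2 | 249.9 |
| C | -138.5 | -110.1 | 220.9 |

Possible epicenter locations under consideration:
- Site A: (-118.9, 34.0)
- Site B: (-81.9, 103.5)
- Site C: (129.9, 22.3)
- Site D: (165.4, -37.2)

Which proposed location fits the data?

For each candidate, compare |candidate − station| to the reported distance:
Site A: residuals A 78.7, B 58.2, C 75.5 → max 78.7 km
Site B: residuals A 0.1, B 0.1, C 0.1 → max 0.1 km
Site C: residuals A 142.8, B 6.0, C 78.4 → max 142.8 km
Site D: residuals A 176.5, B 10.9, C 91.6 → max 176.5 km
Only Site B has all residuals ≈ 0.

Site B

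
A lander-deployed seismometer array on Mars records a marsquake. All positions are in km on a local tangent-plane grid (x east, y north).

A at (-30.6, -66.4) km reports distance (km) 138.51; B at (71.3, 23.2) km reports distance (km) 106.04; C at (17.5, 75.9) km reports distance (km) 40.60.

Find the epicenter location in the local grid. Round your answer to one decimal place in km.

Circle about each station: (x + 30.6)² + (y + 66.4)² = 138.51²; (x − 71.3)² + (y − 23.2)² = 106.04²; (x − 17.5)² + (y − 75.9)² = 40.60².
Subtracting pairs of circle equations eliminates x²+y² and gives linear equations (the radical axes):
203.8 x + 179.2 y = 8217.15
96.2 x + 284.6 y = 18258.40
Solving the 2×2 system: x ≈ -22.9, y ≈ 71.9 km.
Check against A (with the unrounded x, y): √((x + 30.6)²+(y + 66.4)²) = 138.51 ≈ 138.51 km. ✓

x ≈ -22.9 km, y ≈ 71.9 km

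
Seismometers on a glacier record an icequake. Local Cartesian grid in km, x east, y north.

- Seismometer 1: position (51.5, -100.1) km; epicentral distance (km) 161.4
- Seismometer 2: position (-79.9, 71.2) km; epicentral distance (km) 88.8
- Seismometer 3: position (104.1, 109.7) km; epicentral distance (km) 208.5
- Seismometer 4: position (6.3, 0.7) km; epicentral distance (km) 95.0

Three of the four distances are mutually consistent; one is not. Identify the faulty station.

Seismometer 3

Solve using three stations at a time. Using Seismometer 1, Seismometer 2, Seismometer 4 (subtract circle equations pairwise → linear system) gives (x, y) ≈ (-86.8, -17.1).
Distances from that point to each station vs reported:
  Seismometer 1: calculated 161.3 vs reported 161.4 → residual 0.1 km
  Seismometer 2: calculated 88.6 vs reported 88.8 → residual 0.2 km
  Seismometer 3: calculated 229.2 vs reported 208.5 → residual 20.7 km
  Seismometer 4: calculated 94.8 vs reported 95.0 → residual 0.2 km
Seismometer 1, Seismometer 2, Seismometer 4 are mutually consistent (residuals ≈ 0); Seismometer 3 is off by 20.7 km.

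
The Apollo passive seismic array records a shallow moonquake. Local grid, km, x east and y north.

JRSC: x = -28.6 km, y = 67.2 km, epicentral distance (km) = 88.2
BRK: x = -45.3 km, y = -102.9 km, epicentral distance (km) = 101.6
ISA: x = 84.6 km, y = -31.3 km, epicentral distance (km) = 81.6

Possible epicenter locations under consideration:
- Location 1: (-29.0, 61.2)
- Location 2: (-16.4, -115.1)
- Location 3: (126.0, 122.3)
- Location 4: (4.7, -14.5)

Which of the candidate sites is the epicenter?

For each candidate, compare |candidate − station| to the reported distance:
Location 1: residuals JRSC 82.2, BRK 63.3, ISA 64.9 → max 82.2 km
Location 2: residuals JRSC 94.5, BRK 70.2, ISA 49.6 → max 94.5 km
Location 3: residuals JRSC 75.9, BRK 181.3, ISA 77.5 → max 181.3 km
Location 4: residuals JRSC 0.0, BRK 0.0, ISA 0.0 → max 0.0 km
Only Location 4 has all residuals ≈ 0.

Location 4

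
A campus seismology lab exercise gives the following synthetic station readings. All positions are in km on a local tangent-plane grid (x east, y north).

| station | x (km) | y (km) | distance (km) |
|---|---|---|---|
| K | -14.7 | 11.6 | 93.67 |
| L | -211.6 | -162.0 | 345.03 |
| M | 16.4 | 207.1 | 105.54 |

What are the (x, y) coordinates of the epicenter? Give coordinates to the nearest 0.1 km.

10.9 km east, 101.7 km north

Circle about each station: (x + 14.7)² + (y − 11.6)² = 93.67²; (x + 211.6)² + (y + 162.0)² = 345.03²; (x − 16.4)² + (y − 207.1)² = 105.54².
Subtracting pairs of circle equations eliminates x²+y² and gives linear equations (the radical axes):
-393.8 x − 347.2 y = -39603.72
62.2 x + 391.0 y = 40444.10
Solving the 2×2 system: x ≈ 10.9, y ≈ 101.7 km.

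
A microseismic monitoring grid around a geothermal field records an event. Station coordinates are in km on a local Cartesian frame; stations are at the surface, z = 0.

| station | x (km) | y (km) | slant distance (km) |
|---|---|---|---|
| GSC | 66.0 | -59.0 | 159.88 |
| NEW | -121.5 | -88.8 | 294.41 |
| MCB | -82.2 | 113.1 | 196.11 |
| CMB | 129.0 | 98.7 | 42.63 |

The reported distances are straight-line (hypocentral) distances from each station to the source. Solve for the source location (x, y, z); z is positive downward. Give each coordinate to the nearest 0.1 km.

Each station gives a sphere (x−x_i)² + (y−y_i)² + z² = d_i² (stations at z=0).
Subtracting the GSC sphere from NEW and MCB: z² cancels, leaving linear equations in x and y:
-375.0 x − 59.6 y = -46304.94
-296.4 x + 344.2 y = -1186.07
Solving: x ≈ 109.096, y ≈ 90.500 km (keep extra digits for the depth step; rounded: 109.1, 90.5).
Then from the GSC sphere: z² = 159.88² − (x − 66.0)² − (y + 59.0)² with x = 109.096, y = 90.500, so z ≈ 36.798 ≈ 36.8 km.
Check against CMB (with the unrounded solution): distance 42.63 ≈ 42.63 km. ✓

x ≈ 109.1 km, y ≈ 90.5 km, depth ≈ 36.8 km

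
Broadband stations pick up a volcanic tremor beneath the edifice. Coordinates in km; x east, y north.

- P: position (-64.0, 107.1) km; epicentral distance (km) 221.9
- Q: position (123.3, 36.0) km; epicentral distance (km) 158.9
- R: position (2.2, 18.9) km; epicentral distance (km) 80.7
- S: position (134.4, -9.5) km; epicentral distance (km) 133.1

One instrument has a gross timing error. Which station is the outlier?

Solve using three stations at a time. Using P, Q, S (subtract circle equations pairwise → linear system) gives (x, y) ≈ (31.1, -93.4).
Distances from that point to each station vs reported:
  P: calculated 221.9 vs reported 221.9 → residual 0.0 km
  Q: calculated 158.9 vs reported 158.9 → residual 0.0 km
  R: calculated 115.9 vs reported 80.7 → residual 35.2 km
  S: calculated 133.1 vs reported 133.1 → residual 0.0 km
P, Q, S are mutually consistent (residuals ≈ 0); R is off by 35.2 km.

R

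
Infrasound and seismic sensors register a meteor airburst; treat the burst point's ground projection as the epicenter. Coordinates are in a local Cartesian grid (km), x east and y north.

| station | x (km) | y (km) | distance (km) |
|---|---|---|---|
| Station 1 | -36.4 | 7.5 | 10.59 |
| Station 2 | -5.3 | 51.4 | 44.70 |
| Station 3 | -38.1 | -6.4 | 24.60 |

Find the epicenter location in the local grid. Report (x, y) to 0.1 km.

-35.0 km east, 18.0 km north

Circle about each station: (x + 36.4)² + (y − 7.5)² = 10.59²; (x + 5.3)² + (y − 51.4)² = 44.70²; (x + 38.1)² + (y + 6.4)² = 24.60².
Subtracting the Station 1 equation from the Station 2 and Station 3 equations removes the quadratic terms:
62.2 x + 87.8 y = -597.10
-3.4 x − 27.8 y = -381.65
Solving the 2×2 system: x ≈ -35.0, y ≈ 18.0 km.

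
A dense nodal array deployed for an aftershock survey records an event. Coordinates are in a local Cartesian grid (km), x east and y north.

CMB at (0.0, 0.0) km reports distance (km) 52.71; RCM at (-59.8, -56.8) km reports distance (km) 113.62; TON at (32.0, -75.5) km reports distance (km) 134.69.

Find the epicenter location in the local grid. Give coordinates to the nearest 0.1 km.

Circle about each station: x² + y² = 52.71²; (x + 59.8)² + (y + 56.8)² = 113.62²; (x − 32.0)² + (y + 75.5)² = 134.69².
Subtracting the CMB equation from the RCM and TON equations removes the quadratic terms:
-119.6 x − 113.6 y = -3328.88
64.0 x − 151.0 y = -8638.80
Solving the 2×2 system: x ≈ -18.9, y ≈ 49.2 km.

-18.9 km east, 49.2 km north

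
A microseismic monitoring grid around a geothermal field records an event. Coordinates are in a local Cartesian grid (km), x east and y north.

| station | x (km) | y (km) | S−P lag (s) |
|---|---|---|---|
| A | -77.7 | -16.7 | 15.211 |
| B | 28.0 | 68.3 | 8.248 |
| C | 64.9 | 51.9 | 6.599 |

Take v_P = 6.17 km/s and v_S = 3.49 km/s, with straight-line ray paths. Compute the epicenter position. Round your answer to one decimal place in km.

Distance from S−P lag: d = Δt · v_P v_S / (v_P − v_S) = Δt · (6.17·3.49)/(6.17−3.49) ≈ 8.0348·Δt.
So d_A = 122.22, d_B = 66.27, d_C = 53.02 km.
Circle about each station: (x + 77.7)² + (y + 16.7)² = 122.22²; (x − 28.0)² + (y − 68.3)² = 66.27²; (x − 64.9)² + (y − 51.9)² = 53.02².
Subtracting the A equation from the B and C equations removes the quadratic terms:
211.4 x + 170.0 y = 9678.73
285.2 x + 137.2 y = 12716.05
Solving the 2×2 system: x ≈ 42.8, y ≈ 3.7 km.

42.8 km east, 3.7 km north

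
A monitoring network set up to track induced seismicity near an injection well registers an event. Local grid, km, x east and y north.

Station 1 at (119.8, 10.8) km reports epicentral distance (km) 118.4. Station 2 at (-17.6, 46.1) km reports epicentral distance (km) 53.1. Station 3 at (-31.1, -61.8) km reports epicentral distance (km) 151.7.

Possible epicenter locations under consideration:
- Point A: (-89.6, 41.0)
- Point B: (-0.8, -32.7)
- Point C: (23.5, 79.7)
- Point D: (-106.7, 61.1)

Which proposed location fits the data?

Point C

For each candidate, compare |candidate − station| to the reported distance:
Point A: residuals Station 1 93.2, Station 2 19.1, Station 3 33.4 → max 93.2 km
Point B: residuals Station 1 9.8, Station 2 27.5, Station 3 109.7 → max 109.7 km
Point C: residuals Station 1 0.0, Station 2 0.0, Station 3 0.0 → max 0.0 km
Point D: residuals Station 1 113.6, Station 2 37.3, Station 3 7.4 → max 113.6 km
Only Point C has all residuals ≈ 0.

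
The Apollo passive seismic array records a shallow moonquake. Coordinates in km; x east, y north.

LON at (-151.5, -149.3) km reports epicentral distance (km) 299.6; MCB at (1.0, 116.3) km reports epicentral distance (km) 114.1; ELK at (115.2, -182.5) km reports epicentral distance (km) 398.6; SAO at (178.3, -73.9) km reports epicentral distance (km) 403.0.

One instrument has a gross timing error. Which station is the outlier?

SAO

Solve using three stations at a time. Using LON, MCB, ELK (subtract circle equations pairwise → linear system) gives (x, y) ≈ (-108.8, 147.2).
Distances from that point to each station vs reported:
  LON: calculated 299.6 vs reported 299.6 → residual 0.0 km
  MCB: calculated 114.0 vs reported 114.1 → residual 0.1 km
  ELK: calculated 398.6 vs reported 398.6 → residual 0.0 km
  SAO: calculated 362.3 vs reported 403.0 → residual 40.7 km
LON, MCB, ELK are mutually consistent (residuals ≈ 0); SAO is off by 40.7 km.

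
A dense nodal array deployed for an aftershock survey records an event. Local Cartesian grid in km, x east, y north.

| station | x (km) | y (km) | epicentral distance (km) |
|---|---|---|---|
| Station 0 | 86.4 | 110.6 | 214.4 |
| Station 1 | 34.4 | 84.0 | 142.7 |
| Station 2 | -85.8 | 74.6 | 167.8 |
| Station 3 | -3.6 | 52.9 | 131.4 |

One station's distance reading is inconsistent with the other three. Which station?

Solve using three stations at a time. Using Station 0, Station 2, Station 3 (subtract circle equations pairwise → linear system) gives (x, y) ≈ (-15.8, -77.7).
Distances from that point to each station vs reported:
  Station 0: calculated 214.3 vs reported 214.4 → residual 0.1 km
  Station 1: calculated 169.3 vs reported 142.7 → residual 26.6 km
  Station 2: calculated 167.6 vs reported 167.8 → residual 0.2 km
  Station 3: calculated 131.2 vs reported 131.4 → residual 0.2 km
Station 0, Station 2, Station 3 are mutually consistent (residuals ≈ 0); Station 1 is off by 26.6 km.

Station 1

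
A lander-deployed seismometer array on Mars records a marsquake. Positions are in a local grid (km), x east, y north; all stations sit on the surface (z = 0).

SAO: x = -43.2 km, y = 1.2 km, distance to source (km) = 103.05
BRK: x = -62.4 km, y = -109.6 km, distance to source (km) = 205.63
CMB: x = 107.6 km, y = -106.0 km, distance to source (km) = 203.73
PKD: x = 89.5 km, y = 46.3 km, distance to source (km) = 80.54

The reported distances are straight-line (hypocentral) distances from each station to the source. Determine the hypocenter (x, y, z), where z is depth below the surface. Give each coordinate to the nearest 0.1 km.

Each station gives a sphere (x−x_i)² + (y−y_i)² + z² = d_i² (stations at z=0).
Subtracting the SAO sphere from BRK and CMB: z² cancels, leaving linear equations in x and y:
-38.4 x − 221.6 y = -17626.15
301.6 x − 214.4 y = -9940.53
Solving: x ≈ 20.997, y ≈ 75.902 km (keep extra digits for the depth step; rounded: 21.0, 75.9).
Then from the SAO sphere: z² = 103.05² − (x + 43.2)² − (y − 1.2)² with x = 20.997, y = 75.902, so z ≈ 30.293 ≈ 30.3 km.

x ≈ 21.0 km, y ≈ 75.9 km, depth ≈ 30.3 km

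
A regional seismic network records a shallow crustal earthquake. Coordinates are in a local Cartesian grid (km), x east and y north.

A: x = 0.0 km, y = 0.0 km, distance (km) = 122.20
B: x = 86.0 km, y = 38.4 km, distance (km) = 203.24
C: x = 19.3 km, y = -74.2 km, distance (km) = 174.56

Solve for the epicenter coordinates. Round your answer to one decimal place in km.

Circle about each station: x² + y² = 122.20²; (x − 86.0)² + (y − 38.4)² = 203.24²; (x − 19.3)² + (y + 74.2)² = 174.56².
Subtracting the A equation from the B and C equations removes the quadratic terms:
172.0 x + 76.8 y = -17503.10
38.6 x − 148.4 y = -9660.22
Solving the 2×2 system: x ≈ -117.2, y ≈ 34.6 km.

x ≈ -117.2 km, y ≈ 34.6 km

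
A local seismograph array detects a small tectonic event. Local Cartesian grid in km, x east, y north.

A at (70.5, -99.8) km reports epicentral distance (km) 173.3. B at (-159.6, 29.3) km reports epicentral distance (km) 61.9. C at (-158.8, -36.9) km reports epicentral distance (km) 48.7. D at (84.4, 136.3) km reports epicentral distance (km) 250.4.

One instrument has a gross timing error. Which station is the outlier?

A

Solve using three stations at a time. Using B, C, D (subtract circle equations pairwise → linear system) gives (x, y) ≈ (-115.7, -14.3).
Distances from that point to each station vs reported:
  A: calculated 204.8 vs reported 173.3 → residual 31.5 km
  B: calculated 61.9 vs reported 61.9 → residual 0.0 km
  C: calculated 48.7 vs reported 48.7 → residual 0.0 km
  D: calculated 250.4 vs reported 250.4 → residual 0.0 km
B, C, D are mutually consistent (residuals ≈ 0); A is off by 31.5 km.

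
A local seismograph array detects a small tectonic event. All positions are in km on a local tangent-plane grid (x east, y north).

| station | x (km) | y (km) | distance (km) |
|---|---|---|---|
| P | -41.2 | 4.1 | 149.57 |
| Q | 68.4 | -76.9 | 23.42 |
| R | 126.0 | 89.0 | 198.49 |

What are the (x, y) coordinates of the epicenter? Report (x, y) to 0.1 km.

Circle about each station: (x + 41.2)² + (y − 4.1)² = 149.57²; (x − 68.4)² + (y + 76.9)² = 23.42²; (x − 126.0)² + (y − 89.0)² = 198.49².
Subtracting the P equation from the Q and R equations removes the quadratic terms:
219.2 x − 162.0 y = 30700.61
334.4 x + 169.8 y = 5055.65
Solving the 2×2 system: x ≈ 66.0, y ≈ -100.2 km.
Check against P (with the unrounded x, y): √((x + 41.2)²+(y − 4.1)²) = 149.57 ≈ 149.57 km. ✓

(66.0, -100.2)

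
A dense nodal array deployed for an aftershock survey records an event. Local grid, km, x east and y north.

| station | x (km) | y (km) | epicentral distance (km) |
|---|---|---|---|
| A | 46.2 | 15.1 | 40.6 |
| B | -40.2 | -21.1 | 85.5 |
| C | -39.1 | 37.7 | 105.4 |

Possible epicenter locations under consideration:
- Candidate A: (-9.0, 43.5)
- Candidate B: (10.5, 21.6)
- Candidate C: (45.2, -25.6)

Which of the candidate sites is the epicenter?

For each candidate, compare |candidate − station| to the reported distance:
Candidate A: residuals A 21.5, B 13.8, C 74.7 → max 74.7 km
Candidate B: residuals A 4.3, B 19.2, C 53.3 → max 53.3 km
Candidate C: residuals A 0.1, B 0.0, C 0.0 → max 0.1 km
Only Candidate C has all residuals ≈ 0.

Candidate C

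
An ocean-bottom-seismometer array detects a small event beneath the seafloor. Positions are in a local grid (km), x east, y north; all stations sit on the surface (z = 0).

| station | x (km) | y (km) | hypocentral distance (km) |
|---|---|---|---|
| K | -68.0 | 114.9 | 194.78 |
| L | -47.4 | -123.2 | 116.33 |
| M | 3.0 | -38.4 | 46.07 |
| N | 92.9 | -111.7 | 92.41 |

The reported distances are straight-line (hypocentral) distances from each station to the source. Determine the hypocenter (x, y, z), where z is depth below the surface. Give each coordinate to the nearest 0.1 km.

Each station gives a sphere (x−x_i)² + (y−y_i)² + z² = d_i² (stations at z=0).
Subtracting the K sphere from L and M: z² cancels, leaving linear equations in x and y:
41.2 x − 476.2 y = 24005.57
142.0 x − 306.6 y = 19474.35
Solving: x ≈ 34.800, y ≈ -47.400 km (keep extra digits for the depth step; rounded: 34.8, -47.4).
Then from the K sphere: z² = 194.78² − (x + 68.0)² − (y − 114.9)² with x = 34.800, y = -47.400, so z ≈ 32.095 ≈ 32.1 km.

(34.8, -47.4, 32.1)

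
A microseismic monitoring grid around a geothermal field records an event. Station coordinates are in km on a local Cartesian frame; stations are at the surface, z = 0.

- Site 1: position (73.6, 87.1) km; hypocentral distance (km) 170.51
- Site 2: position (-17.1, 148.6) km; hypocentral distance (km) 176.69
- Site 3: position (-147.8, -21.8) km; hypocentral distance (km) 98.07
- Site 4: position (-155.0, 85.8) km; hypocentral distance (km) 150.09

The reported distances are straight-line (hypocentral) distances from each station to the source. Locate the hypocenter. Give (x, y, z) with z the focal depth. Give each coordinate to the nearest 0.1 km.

Each station gives a sphere (x−x_i)² + (y−y_i)² + z² = d_i² (stations at z=0).
Subtracting the Site 1 sphere from Site 2 and Site 3: z² cancels, leaving linear equations in x and y:
-181.4 x + 123.0 y = 7225.30
-442.8 x − 217.8 y = 28772.65
Solving: x ≈ -54.406, y ≈ -21.495 km (keep extra digits for the depth step; rounded: -54.4, -21.5).
Then from the Site 1 sphere: z² = 170.51² − (x − 73.6)² − (y − 87.1)² with x = -54.406, y = -21.495, so z ≈ 29.921 ≈ 29.9 km.

x ≈ -54.4 km, y ≈ -21.5 km, depth ≈ 29.9 km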